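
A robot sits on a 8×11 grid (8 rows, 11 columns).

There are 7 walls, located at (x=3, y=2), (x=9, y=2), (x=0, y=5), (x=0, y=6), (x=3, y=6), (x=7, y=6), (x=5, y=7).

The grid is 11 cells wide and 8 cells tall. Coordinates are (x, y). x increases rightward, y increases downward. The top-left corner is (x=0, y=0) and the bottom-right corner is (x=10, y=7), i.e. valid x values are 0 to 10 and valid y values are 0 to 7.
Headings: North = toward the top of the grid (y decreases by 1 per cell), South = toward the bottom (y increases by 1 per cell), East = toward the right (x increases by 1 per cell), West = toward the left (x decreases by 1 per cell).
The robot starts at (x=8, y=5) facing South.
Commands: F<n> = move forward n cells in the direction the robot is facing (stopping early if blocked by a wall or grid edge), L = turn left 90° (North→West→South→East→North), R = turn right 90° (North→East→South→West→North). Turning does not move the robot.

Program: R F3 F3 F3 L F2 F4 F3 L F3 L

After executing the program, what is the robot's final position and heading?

Answer: Final position: (x=4, y=7), facing North

Derivation:
Start: (x=8, y=5), facing South
  R: turn right, now facing West
  F3: move forward 3, now at (x=5, y=5)
  F3: move forward 3, now at (x=2, y=5)
  F3: move forward 1/3 (blocked), now at (x=1, y=5)
  L: turn left, now facing South
  F2: move forward 2, now at (x=1, y=7)
  F4: move forward 0/4 (blocked), now at (x=1, y=7)
  F3: move forward 0/3 (blocked), now at (x=1, y=7)
  L: turn left, now facing East
  F3: move forward 3, now at (x=4, y=7)
  L: turn left, now facing North
Final: (x=4, y=7), facing North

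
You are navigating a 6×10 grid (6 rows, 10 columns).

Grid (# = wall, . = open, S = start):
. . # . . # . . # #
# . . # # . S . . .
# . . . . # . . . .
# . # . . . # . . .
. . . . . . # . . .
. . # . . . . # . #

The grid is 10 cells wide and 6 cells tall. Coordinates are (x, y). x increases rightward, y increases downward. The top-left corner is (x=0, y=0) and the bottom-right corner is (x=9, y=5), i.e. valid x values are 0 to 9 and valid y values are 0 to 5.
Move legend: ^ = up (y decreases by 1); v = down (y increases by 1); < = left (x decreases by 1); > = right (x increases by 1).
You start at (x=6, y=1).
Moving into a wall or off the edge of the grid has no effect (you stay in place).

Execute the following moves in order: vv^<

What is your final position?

Start: (x=6, y=1)
  v (down): (x=6, y=1) -> (x=6, y=2)
  v (down): blocked, stay at (x=6, y=2)
  ^ (up): (x=6, y=2) -> (x=6, y=1)
  < (left): (x=6, y=1) -> (x=5, y=1)
Final: (x=5, y=1)

Answer: Final position: (x=5, y=1)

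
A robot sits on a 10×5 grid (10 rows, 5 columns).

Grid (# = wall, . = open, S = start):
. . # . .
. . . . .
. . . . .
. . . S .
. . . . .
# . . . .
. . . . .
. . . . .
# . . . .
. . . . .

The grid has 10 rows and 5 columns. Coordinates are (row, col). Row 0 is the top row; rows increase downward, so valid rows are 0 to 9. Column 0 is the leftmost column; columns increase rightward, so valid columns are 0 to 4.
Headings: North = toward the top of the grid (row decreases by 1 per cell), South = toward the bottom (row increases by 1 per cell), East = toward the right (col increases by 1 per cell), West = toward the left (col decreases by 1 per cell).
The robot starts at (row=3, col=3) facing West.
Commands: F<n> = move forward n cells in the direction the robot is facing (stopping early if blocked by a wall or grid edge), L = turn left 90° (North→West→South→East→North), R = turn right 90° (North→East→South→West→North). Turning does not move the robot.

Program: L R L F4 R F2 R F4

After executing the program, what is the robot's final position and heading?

Start: (row=3, col=3), facing West
  L: turn left, now facing South
  R: turn right, now facing West
  L: turn left, now facing South
  F4: move forward 4, now at (row=7, col=3)
  R: turn right, now facing West
  F2: move forward 2, now at (row=7, col=1)
  R: turn right, now facing North
  F4: move forward 4, now at (row=3, col=1)
Final: (row=3, col=1), facing North

Answer: Final position: (row=3, col=1), facing North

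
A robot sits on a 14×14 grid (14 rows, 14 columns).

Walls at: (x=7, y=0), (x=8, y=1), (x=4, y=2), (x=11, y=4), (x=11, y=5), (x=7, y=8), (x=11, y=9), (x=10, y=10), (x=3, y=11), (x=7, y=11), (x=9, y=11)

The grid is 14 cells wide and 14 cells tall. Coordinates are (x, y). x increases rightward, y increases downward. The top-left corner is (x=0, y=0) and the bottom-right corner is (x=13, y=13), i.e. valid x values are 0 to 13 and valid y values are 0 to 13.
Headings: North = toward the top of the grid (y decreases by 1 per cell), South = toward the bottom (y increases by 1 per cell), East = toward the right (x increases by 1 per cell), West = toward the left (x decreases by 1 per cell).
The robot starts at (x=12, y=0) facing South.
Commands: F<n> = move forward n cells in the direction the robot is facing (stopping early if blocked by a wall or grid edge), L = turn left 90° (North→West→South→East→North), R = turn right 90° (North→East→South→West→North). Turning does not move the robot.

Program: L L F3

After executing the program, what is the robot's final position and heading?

Start: (x=12, y=0), facing South
  L: turn left, now facing East
  L: turn left, now facing North
  F3: move forward 0/3 (blocked), now at (x=12, y=0)
Final: (x=12, y=0), facing North

Answer: Final position: (x=12, y=0), facing North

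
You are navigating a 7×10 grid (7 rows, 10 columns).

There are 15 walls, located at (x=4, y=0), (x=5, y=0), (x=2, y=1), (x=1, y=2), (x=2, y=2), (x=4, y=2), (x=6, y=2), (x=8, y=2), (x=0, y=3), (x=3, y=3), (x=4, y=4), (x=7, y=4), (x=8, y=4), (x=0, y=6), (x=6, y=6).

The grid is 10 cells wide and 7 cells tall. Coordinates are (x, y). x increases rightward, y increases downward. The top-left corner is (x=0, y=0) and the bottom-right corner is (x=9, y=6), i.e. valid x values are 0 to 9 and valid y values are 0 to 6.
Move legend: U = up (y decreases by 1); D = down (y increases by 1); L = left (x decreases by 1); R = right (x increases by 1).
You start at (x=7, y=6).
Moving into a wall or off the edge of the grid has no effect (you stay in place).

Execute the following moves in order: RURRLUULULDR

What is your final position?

Answer: Final position: (x=7, y=5)

Derivation:
Start: (x=7, y=6)
  R (right): (x=7, y=6) -> (x=8, y=6)
  U (up): (x=8, y=6) -> (x=8, y=5)
  R (right): (x=8, y=5) -> (x=9, y=5)
  R (right): blocked, stay at (x=9, y=5)
  L (left): (x=9, y=5) -> (x=8, y=5)
  U (up): blocked, stay at (x=8, y=5)
  U (up): blocked, stay at (x=8, y=5)
  L (left): (x=8, y=5) -> (x=7, y=5)
  U (up): blocked, stay at (x=7, y=5)
  L (left): (x=7, y=5) -> (x=6, y=5)
  D (down): blocked, stay at (x=6, y=5)
  R (right): (x=6, y=5) -> (x=7, y=5)
Final: (x=7, y=5)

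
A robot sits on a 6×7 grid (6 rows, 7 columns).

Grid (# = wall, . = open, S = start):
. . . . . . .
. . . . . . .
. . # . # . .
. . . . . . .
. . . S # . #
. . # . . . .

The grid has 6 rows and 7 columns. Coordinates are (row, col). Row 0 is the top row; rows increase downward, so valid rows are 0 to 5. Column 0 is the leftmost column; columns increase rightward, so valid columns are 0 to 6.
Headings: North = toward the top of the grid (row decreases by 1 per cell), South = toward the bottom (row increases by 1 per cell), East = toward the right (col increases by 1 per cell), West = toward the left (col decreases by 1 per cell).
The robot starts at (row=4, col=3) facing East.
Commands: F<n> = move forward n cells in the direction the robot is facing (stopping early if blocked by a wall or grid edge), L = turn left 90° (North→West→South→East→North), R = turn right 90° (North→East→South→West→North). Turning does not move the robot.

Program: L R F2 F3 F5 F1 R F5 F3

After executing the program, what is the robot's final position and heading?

Answer: Final position: (row=5, col=3), facing South

Derivation:
Start: (row=4, col=3), facing East
  L: turn left, now facing North
  R: turn right, now facing East
  F2: move forward 0/2 (blocked), now at (row=4, col=3)
  F3: move forward 0/3 (blocked), now at (row=4, col=3)
  F5: move forward 0/5 (blocked), now at (row=4, col=3)
  F1: move forward 0/1 (blocked), now at (row=4, col=3)
  R: turn right, now facing South
  F5: move forward 1/5 (blocked), now at (row=5, col=3)
  F3: move forward 0/3 (blocked), now at (row=5, col=3)
Final: (row=5, col=3), facing South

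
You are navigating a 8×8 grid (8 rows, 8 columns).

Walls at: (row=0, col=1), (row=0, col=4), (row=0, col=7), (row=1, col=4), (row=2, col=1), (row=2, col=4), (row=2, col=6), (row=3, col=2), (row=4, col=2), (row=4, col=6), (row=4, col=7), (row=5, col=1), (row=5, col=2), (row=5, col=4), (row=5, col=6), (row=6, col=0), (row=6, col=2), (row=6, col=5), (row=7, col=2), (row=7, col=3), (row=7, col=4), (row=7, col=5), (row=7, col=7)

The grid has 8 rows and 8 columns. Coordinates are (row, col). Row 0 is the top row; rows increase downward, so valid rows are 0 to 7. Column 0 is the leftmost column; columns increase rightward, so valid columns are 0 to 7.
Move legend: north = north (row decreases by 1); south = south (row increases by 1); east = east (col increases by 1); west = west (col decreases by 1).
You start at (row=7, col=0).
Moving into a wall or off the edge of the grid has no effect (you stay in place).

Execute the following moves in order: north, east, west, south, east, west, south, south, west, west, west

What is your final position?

Answer: Final position: (row=7, col=0)

Derivation:
Start: (row=7, col=0)
  north (north): blocked, stay at (row=7, col=0)
  east (east): (row=7, col=0) -> (row=7, col=1)
  west (west): (row=7, col=1) -> (row=7, col=0)
  south (south): blocked, stay at (row=7, col=0)
  east (east): (row=7, col=0) -> (row=7, col=1)
  west (west): (row=7, col=1) -> (row=7, col=0)
  south (south): blocked, stay at (row=7, col=0)
  south (south): blocked, stay at (row=7, col=0)
  [×3]west (west): blocked, stay at (row=7, col=0)
Final: (row=7, col=0)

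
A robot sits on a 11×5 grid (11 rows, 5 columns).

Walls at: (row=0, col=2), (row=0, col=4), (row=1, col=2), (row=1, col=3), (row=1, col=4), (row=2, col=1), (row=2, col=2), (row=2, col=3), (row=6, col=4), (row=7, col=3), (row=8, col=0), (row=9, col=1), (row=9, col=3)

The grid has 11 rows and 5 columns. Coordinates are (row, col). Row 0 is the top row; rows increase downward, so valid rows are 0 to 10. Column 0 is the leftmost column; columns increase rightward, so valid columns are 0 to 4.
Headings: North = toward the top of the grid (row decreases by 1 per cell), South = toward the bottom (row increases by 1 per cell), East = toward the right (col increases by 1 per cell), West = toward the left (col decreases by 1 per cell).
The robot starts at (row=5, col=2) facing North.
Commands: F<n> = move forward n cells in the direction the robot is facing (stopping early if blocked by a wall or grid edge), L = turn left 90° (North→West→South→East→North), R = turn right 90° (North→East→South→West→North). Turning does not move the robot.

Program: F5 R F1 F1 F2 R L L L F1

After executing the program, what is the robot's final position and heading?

Answer: Final position: (row=3, col=3), facing West

Derivation:
Start: (row=5, col=2), facing North
  F5: move forward 2/5 (blocked), now at (row=3, col=2)
  R: turn right, now facing East
  F1: move forward 1, now at (row=3, col=3)
  F1: move forward 1, now at (row=3, col=4)
  F2: move forward 0/2 (blocked), now at (row=3, col=4)
  R: turn right, now facing South
  L: turn left, now facing East
  L: turn left, now facing North
  L: turn left, now facing West
  F1: move forward 1, now at (row=3, col=3)
Final: (row=3, col=3), facing West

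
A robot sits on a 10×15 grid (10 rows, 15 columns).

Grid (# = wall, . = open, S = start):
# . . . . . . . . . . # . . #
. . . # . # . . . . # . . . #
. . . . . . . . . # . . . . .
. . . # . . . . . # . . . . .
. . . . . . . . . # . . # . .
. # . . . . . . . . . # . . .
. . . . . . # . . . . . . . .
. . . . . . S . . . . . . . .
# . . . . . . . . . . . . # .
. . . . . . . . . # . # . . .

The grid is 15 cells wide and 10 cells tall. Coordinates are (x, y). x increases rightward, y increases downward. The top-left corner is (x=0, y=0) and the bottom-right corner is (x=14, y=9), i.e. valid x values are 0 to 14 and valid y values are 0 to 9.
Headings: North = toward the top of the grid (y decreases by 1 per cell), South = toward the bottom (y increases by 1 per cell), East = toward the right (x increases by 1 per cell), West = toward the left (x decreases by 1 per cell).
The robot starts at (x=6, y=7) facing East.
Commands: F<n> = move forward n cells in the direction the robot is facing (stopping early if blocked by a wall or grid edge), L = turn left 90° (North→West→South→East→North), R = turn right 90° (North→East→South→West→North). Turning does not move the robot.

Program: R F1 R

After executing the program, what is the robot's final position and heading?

Start: (x=6, y=7), facing East
  R: turn right, now facing South
  F1: move forward 1, now at (x=6, y=8)
  R: turn right, now facing West
Final: (x=6, y=8), facing West

Answer: Final position: (x=6, y=8), facing West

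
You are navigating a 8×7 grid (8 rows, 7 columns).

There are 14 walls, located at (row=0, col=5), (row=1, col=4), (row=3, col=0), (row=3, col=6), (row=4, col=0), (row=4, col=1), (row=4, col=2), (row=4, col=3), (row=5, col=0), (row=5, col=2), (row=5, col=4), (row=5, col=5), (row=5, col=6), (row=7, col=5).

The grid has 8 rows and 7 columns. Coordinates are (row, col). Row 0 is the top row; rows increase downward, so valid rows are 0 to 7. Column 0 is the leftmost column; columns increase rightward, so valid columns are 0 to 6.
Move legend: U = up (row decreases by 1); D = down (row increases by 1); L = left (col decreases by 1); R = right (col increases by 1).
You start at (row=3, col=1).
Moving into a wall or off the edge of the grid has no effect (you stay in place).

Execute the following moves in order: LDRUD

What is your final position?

Answer: Final position: (row=3, col=2)

Derivation:
Start: (row=3, col=1)
  L (left): blocked, stay at (row=3, col=1)
  D (down): blocked, stay at (row=3, col=1)
  R (right): (row=3, col=1) -> (row=3, col=2)
  U (up): (row=3, col=2) -> (row=2, col=2)
  D (down): (row=2, col=2) -> (row=3, col=2)
Final: (row=3, col=2)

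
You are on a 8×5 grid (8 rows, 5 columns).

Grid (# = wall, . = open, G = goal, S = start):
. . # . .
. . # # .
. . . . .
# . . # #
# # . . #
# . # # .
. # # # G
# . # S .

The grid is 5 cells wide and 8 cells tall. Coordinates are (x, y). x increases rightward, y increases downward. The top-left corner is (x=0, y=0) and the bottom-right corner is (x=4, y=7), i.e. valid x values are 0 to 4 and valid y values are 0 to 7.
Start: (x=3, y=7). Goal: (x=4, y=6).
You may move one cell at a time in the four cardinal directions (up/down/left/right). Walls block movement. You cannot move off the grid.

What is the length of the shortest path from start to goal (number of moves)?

BFS from (x=3, y=7) until reaching (x=4, y=6):
  Distance 0: (x=3, y=7)
  Distance 1: (x=4, y=7)
  Distance 2: (x=4, y=6)  <- goal reached here
One shortest path (2 moves): (x=3, y=7) -> (x=4, y=7) -> (x=4, y=6)

Answer: Shortest path length: 2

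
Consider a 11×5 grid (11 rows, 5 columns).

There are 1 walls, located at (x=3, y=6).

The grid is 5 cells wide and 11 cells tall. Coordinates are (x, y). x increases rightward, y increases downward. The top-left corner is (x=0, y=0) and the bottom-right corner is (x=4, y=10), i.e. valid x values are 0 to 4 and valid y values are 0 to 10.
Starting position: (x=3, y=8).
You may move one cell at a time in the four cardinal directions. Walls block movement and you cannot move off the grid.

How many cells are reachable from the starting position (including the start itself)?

Answer: Reachable cells: 54

Derivation:
BFS flood-fill from (x=3, y=8):
  Distance 0: (x=3, y=8)
  Distance 1: (x=3, y=7), (x=2, y=8), (x=4, y=8), (x=3, y=9)
  Distance 2: (x=2, y=7), (x=4, y=7), (x=1, y=8), (x=2, y=9), (x=4, y=9), (x=3, y=10)
  Distance 3: (x=2, y=6), (x=4, y=6), (x=1, y=7), (x=0, y=8), (x=1, y=9), (x=2, y=10), (x=4, y=10)
  Distance 4: (x=2, y=5), (x=4, y=5), (x=1, y=6), (x=0, y=7), (x=0, y=9), (x=1, y=10)
  Distance 5: (x=2, y=4), (x=4, y=4), (x=1, y=5), (x=3, y=5), (x=0, y=6), (x=0, y=10)
  Distance 6: (x=2, y=3), (x=4, y=3), (x=1, y=4), (x=3, y=4), (x=0, y=5)
  Distance 7: (x=2, y=2), (x=4, y=2), (x=1, y=3), (x=3, y=3), (x=0, y=4)
  Distance 8: (x=2, y=1), (x=4, y=1), (x=1, y=2), (x=3, y=2), (x=0, y=3)
  Distance 9: (x=2, y=0), (x=4, y=0), (x=1, y=1), (x=3, y=1), (x=0, y=2)
  Distance 10: (x=1, y=0), (x=3, y=0), (x=0, y=1)
  Distance 11: (x=0, y=0)
Total reachable: 54 (grid has 54 open cells total)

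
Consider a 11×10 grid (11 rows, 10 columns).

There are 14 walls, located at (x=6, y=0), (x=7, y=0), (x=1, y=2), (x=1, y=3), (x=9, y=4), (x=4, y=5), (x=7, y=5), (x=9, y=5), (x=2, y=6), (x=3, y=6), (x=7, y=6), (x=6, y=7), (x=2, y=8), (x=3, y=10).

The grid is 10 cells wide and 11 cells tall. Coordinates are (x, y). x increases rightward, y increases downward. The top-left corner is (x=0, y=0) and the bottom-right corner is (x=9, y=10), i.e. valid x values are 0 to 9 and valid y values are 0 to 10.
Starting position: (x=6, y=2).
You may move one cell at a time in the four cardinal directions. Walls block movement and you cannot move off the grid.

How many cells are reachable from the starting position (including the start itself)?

Answer: Reachable cells: 96

Derivation:
BFS flood-fill from (x=6, y=2):
  Distance 0: (x=6, y=2)
  Distance 1: (x=6, y=1), (x=5, y=2), (x=7, y=2), (x=6, y=3)
  Distance 2: (x=5, y=1), (x=7, y=1), (x=4, y=2), (x=8, y=2), (x=5, y=3), (x=7, y=3), (x=6, y=4)
  Distance 3: (x=5, y=0), (x=4, y=1), (x=8, y=1), (x=3, y=2), (x=9, y=2), (x=4, y=3), (x=8, y=3), (x=5, y=4), (x=7, y=4), (x=6, y=5)
  Distance 4: (x=4, y=0), (x=8, y=0), (x=3, y=1), (x=9, y=1), (x=2, y=2), (x=3, y=3), (x=9, y=3), (x=4, y=4), (x=8, y=4), (x=5, y=5), (x=6, y=6)
  Distance 5: (x=3, y=0), (x=9, y=0), (x=2, y=1), (x=2, y=3), (x=3, y=4), (x=8, y=5), (x=5, y=6)
  Distance 6: (x=2, y=0), (x=1, y=1), (x=2, y=4), (x=3, y=5), (x=4, y=6), (x=8, y=6), (x=5, y=7)
  Distance 7: (x=1, y=0), (x=0, y=1), (x=1, y=4), (x=2, y=5), (x=9, y=6), (x=4, y=7), (x=8, y=7), (x=5, y=8)
  Distance 8: (x=0, y=0), (x=0, y=2), (x=0, y=4), (x=1, y=5), (x=3, y=7), (x=7, y=7), (x=9, y=7), (x=4, y=8), (x=6, y=8), (x=8, y=8), (x=5, y=9)
  Distance 9: (x=0, y=3), (x=0, y=5), (x=1, y=6), (x=2, y=7), (x=3, y=8), (x=7, y=8), (x=9, y=8), (x=4, y=9), (x=6, y=9), (x=8, y=9), (x=5, y=10)
  Distance 10: (x=0, y=6), (x=1, y=7), (x=3, y=9), (x=7, y=9), (x=9, y=9), (x=4, y=10), (x=6, y=10), (x=8, y=10)
  Distance 11: (x=0, y=7), (x=1, y=8), (x=2, y=9), (x=7, y=10), (x=9, y=10)
  Distance 12: (x=0, y=8), (x=1, y=9), (x=2, y=10)
  Distance 13: (x=0, y=9), (x=1, y=10)
  Distance 14: (x=0, y=10)
Total reachable: 96 (grid has 96 open cells total)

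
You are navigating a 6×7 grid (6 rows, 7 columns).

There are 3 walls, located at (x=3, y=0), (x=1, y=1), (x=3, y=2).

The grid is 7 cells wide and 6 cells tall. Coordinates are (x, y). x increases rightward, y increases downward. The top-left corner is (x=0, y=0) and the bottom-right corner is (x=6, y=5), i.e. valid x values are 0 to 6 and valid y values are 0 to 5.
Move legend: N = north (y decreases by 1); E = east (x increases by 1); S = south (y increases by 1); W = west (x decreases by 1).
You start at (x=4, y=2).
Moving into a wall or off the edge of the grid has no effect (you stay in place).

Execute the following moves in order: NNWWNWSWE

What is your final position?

Answer: Final position: (x=4, y=1)

Derivation:
Start: (x=4, y=2)
  N (north): (x=4, y=2) -> (x=4, y=1)
  N (north): (x=4, y=1) -> (x=4, y=0)
  W (west): blocked, stay at (x=4, y=0)
  W (west): blocked, stay at (x=4, y=0)
  N (north): blocked, stay at (x=4, y=0)
  W (west): blocked, stay at (x=4, y=0)
  S (south): (x=4, y=0) -> (x=4, y=1)
  W (west): (x=4, y=1) -> (x=3, y=1)
  E (east): (x=3, y=1) -> (x=4, y=1)
Final: (x=4, y=1)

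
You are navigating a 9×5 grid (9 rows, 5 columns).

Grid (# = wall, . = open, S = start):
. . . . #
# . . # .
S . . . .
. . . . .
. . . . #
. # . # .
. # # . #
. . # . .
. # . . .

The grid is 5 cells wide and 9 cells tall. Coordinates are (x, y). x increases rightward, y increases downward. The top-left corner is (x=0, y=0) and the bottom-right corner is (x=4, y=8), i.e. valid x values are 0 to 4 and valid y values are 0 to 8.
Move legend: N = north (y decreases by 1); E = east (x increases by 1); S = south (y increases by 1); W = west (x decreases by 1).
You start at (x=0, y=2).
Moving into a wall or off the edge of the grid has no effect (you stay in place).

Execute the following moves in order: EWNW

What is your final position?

Answer: Final position: (x=0, y=2)

Derivation:
Start: (x=0, y=2)
  E (east): (x=0, y=2) -> (x=1, y=2)
  W (west): (x=1, y=2) -> (x=0, y=2)
  N (north): blocked, stay at (x=0, y=2)
  W (west): blocked, stay at (x=0, y=2)
Final: (x=0, y=2)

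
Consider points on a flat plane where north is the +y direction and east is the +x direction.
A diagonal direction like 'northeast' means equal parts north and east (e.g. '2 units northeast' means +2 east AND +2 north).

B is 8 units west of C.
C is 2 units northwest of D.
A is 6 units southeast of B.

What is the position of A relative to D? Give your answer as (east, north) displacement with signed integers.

Place D at the origin (east=0, north=0).
  C is 2 units northwest of D: delta (east=-2, north=+2); C at (east=-2, north=2).
  B is 8 units west of C: delta (east=-8, north=+0); B at (east=-10, north=2).
  A is 6 units southeast of B: delta (east=+6, north=-6); A at (east=-4, north=-4).
Therefore A relative to D: (east=-4, north=-4).

Answer: A is at (east=-4, north=-4) relative to D.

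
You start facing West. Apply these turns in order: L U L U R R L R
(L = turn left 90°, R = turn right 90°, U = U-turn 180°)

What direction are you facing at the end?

Answer: Final heading: West

Derivation:
Start: West
  L (left (90° counter-clockwise)) -> South
  U (U-turn (180°)) -> North
  L (left (90° counter-clockwise)) -> West
  U (U-turn (180°)) -> East
  R (right (90° clockwise)) -> South
  R (right (90° clockwise)) -> West
  L (left (90° counter-clockwise)) -> South
  R (right (90° clockwise)) -> West
Final: West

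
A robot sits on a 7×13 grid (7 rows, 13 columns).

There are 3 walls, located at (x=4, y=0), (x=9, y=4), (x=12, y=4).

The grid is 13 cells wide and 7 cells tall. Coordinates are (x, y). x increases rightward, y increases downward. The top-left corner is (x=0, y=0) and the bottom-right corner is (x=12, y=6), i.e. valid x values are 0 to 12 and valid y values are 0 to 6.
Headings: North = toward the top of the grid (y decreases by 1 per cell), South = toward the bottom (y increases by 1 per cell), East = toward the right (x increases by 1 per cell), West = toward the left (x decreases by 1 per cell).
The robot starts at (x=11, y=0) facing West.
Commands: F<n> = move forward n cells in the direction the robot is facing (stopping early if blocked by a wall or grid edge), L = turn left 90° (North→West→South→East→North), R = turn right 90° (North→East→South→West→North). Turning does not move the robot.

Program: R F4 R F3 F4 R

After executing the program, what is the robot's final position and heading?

Answer: Final position: (x=12, y=0), facing South

Derivation:
Start: (x=11, y=0), facing West
  R: turn right, now facing North
  F4: move forward 0/4 (blocked), now at (x=11, y=0)
  R: turn right, now facing East
  F3: move forward 1/3 (blocked), now at (x=12, y=0)
  F4: move forward 0/4 (blocked), now at (x=12, y=0)
  R: turn right, now facing South
Final: (x=12, y=0), facing South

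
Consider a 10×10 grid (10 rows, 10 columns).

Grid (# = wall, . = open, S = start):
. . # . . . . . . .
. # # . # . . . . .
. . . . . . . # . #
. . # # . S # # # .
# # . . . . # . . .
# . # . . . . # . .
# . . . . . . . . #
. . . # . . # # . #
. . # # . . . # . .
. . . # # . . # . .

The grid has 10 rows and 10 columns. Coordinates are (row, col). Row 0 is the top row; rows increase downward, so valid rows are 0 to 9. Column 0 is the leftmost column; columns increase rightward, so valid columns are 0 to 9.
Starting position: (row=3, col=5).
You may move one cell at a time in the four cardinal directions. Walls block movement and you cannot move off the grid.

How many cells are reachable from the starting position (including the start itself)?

BFS flood-fill from (row=3, col=5):
  Distance 0: (row=3, col=5)
  Distance 1: (row=2, col=5), (row=3, col=4), (row=4, col=5)
  Distance 2: (row=1, col=5), (row=2, col=4), (row=2, col=6), (row=4, col=4), (row=5, col=5)
  Distance 3: (row=0, col=5), (row=1, col=6), (row=2, col=3), (row=4, col=3), (row=5, col=4), (row=5, col=6), (row=6, col=5)
  Distance 4: (row=0, col=4), (row=0, col=6), (row=1, col=3), (row=1, col=7), (row=2, col=2), (row=4, col=2), (row=5, col=3), (row=6, col=4), (row=6, col=6), (row=7, col=5)
  Distance 5: (row=0, col=3), (row=0, col=7), (row=1, col=8), (row=2, col=1), (row=6, col=3), (row=6, col=7), (row=7, col=4), (row=8, col=5)
  Distance 6: (row=0, col=8), (row=1, col=9), (row=2, col=0), (row=2, col=8), (row=3, col=1), (row=6, col=2), (row=6, col=8), (row=8, col=4), (row=8, col=6), (row=9, col=5)
  Distance 7: (row=0, col=9), (row=1, col=0), (row=3, col=0), (row=5, col=8), (row=6, col=1), (row=7, col=2), (row=7, col=8), (row=9, col=6)
  Distance 8: (row=0, col=0), (row=4, col=8), (row=5, col=1), (row=5, col=9), (row=7, col=1), (row=8, col=8)
  Distance 9: (row=0, col=1), (row=4, col=7), (row=4, col=9), (row=7, col=0), (row=8, col=1), (row=8, col=9), (row=9, col=8)
  Distance 10: (row=3, col=9), (row=8, col=0), (row=9, col=1), (row=9, col=9)
  Distance 11: (row=9, col=0), (row=9, col=2)
Total reachable: 71 (grid has 71 open cells total)

Answer: Reachable cells: 71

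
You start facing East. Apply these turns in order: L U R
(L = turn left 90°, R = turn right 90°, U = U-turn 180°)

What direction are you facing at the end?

Start: East
  L (left (90° counter-clockwise)) -> North
  U (U-turn (180°)) -> South
  R (right (90° clockwise)) -> West
Final: West

Answer: Final heading: West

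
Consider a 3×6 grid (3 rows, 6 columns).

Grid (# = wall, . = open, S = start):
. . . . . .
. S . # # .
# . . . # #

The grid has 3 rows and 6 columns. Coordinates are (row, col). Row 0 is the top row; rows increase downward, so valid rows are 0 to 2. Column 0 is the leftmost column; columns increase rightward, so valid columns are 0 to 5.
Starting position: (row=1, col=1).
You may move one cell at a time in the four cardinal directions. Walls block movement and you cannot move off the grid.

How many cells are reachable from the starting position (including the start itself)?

BFS flood-fill from (row=1, col=1):
  Distance 0: (row=1, col=1)
  Distance 1: (row=0, col=1), (row=1, col=0), (row=1, col=2), (row=2, col=1)
  Distance 2: (row=0, col=0), (row=0, col=2), (row=2, col=2)
  Distance 3: (row=0, col=3), (row=2, col=3)
  Distance 4: (row=0, col=4)
  Distance 5: (row=0, col=5)
  Distance 6: (row=1, col=5)
Total reachable: 13 (grid has 13 open cells total)

Answer: Reachable cells: 13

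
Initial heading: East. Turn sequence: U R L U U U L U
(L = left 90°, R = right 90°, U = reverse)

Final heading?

Start: East
  U (U-turn (180°)) -> West
  R (right (90° clockwise)) -> North
  L (left (90° counter-clockwise)) -> West
  U (U-turn (180°)) -> East
  U (U-turn (180°)) -> West
  U (U-turn (180°)) -> East
  L (left (90° counter-clockwise)) -> North
  U (U-turn (180°)) -> South
Final: South

Answer: Final heading: South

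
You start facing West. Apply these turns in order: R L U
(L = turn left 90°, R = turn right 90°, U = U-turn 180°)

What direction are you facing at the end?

Start: West
  R (right (90° clockwise)) -> North
  L (left (90° counter-clockwise)) -> West
  U (U-turn (180°)) -> East
Final: East

Answer: Final heading: East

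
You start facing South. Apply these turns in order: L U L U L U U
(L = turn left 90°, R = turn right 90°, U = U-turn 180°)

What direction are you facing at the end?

Answer: Final heading: West

Derivation:
Start: South
  L (left (90° counter-clockwise)) -> East
  U (U-turn (180°)) -> West
  L (left (90° counter-clockwise)) -> South
  U (U-turn (180°)) -> North
  L (left (90° counter-clockwise)) -> West
  U (U-turn (180°)) -> East
  U (U-turn (180°)) -> West
Final: West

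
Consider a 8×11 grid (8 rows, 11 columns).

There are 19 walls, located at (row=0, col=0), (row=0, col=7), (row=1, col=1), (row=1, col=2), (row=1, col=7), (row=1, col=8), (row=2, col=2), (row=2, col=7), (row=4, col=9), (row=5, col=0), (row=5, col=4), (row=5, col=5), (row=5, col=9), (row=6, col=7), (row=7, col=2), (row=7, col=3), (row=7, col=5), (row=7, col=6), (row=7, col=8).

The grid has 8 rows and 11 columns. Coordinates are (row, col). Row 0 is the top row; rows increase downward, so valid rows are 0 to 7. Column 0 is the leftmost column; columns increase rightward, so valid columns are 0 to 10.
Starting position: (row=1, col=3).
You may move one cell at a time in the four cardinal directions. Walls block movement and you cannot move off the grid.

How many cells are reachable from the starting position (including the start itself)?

Answer: Reachable cells: 68

Derivation:
BFS flood-fill from (row=1, col=3):
  Distance 0: (row=1, col=3)
  Distance 1: (row=0, col=3), (row=1, col=4), (row=2, col=3)
  Distance 2: (row=0, col=2), (row=0, col=4), (row=1, col=5), (row=2, col=4), (row=3, col=3)
  Distance 3: (row=0, col=1), (row=0, col=5), (row=1, col=6), (row=2, col=5), (row=3, col=2), (row=3, col=4), (row=4, col=3)
  Distance 4: (row=0, col=6), (row=2, col=6), (row=3, col=1), (row=3, col=5), (row=4, col=2), (row=4, col=4), (row=5, col=3)
  Distance 5: (row=2, col=1), (row=3, col=0), (row=3, col=6), (row=4, col=1), (row=4, col=5), (row=5, col=2), (row=6, col=3)
  Distance 6: (row=2, col=0), (row=3, col=7), (row=4, col=0), (row=4, col=6), (row=5, col=1), (row=6, col=2), (row=6, col=4)
  Distance 7: (row=1, col=0), (row=3, col=8), (row=4, col=7), (row=5, col=6), (row=6, col=1), (row=6, col=5), (row=7, col=4)
  Distance 8: (row=2, col=8), (row=3, col=9), (row=4, col=8), (row=5, col=7), (row=6, col=0), (row=6, col=6), (row=7, col=1)
  Distance 9: (row=2, col=9), (row=3, col=10), (row=5, col=8), (row=7, col=0)
  Distance 10: (row=1, col=9), (row=2, col=10), (row=4, col=10), (row=6, col=8)
  Distance 11: (row=0, col=9), (row=1, col=10), (row=5, col=10), (row=6, col=9)
  Distance 12: (row=0, col=8), (row=0, col=10), (row=6, col=10), (row=7, col=9)
  Distance 13: (row=7, col=10)
Total reachable: 68 (grid has 69 open cells total)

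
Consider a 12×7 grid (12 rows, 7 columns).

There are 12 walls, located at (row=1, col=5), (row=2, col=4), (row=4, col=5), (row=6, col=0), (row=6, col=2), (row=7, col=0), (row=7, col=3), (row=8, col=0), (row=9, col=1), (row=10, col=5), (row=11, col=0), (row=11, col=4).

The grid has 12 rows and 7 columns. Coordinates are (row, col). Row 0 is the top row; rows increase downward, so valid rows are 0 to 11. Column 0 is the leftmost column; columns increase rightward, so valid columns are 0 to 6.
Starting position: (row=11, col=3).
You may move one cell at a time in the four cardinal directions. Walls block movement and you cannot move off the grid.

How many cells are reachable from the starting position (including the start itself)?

Answer: Reachable cells: 72

Derivation:
BFS flood-fill from (row=11, col=3):
  Distance 0: (row=11, col=3)
  Distance 1: (row=10, col=3), (row=11, col=2)
  Distance 2: (row=9, col=3), (row=10, col=2), (row=10, col=4), (row=11, col=1)
  Distance 3: (row=8, col=3), (row=9, col=2), (row=9, col=4), (row=10, col=1)
  Distance 4: (row=8, col=2), (row=8, col=4), (row=9, col=5), (row=10, col=0)
  Distance 5: (row=7, col=2), (row=7, col=4), (row=8, col=1), (row=8, col=5), (row=9, col=0), (row=9, col=6)
  Distance 6: (row=6, col=4), (row=7, col=1), (row=7, col=5), (row=8, col=6), (row=10, col=6)
  Distance 7: (row=5, col=4), (row=6, col=1), (row=6, col=3), (row=6, col=5), (row=7, col=6), (row=11, col=6)
  Distance 8: (row=4, col=4), (row=5, col=1), (row=5, col=3), (row=5, col=5), (row=6, col=6), (row=11, col=5)
  Distance 9: (row=3, col=4), (row=4, col=1), (row=4, col=3), (row=5, col=0), (row=5, col=2), (row=5, col=6)
  Distance 10: (row=3, col=1), (row=3, col=3), (row=3, col=5), (row=4, col=0), (row=4, col=2), (row=4, col=6)
  Distance 11: (row=2, col=1), (row=2, col=3), (row=2, col=5), (row=3, col=0), (row=3, col=2), (row=3, col=6)
  Distance 12: (row=1, col=1), (row=1, col=3), (row=2, col=0), (row=2, col=2), (row=2, col=6)
  Distance 13: (row=0, col=1), (row=0, col=3), (row=1, col=0), (row=1, col=2), (row=1, col=4), (row=1, col=6)
  Distance 14: (row=0, col=0), (row=0, col=2), (row=0, col=4), (row=0, col=6)
  Distance 15: (row=0, col=5)
Total reachable: 72 (grid has 72 open cells total)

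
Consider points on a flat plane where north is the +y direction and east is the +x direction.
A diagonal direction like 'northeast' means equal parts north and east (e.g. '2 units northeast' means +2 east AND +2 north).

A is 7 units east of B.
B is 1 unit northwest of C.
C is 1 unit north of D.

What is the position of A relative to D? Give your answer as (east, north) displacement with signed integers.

Answer: A is at (east=6, north=2) relative to D.

Derivation:
Place D at the origin (east=0, north=0).
  C is 1 unit north of D: delta (east=+0, north=+1); C at (east=0, north=1).
  B is 1 unit northwest of C: delta (east=-1, north=+1); B at (east=-1, north=2).
  A is 7 units east of B: delta (east=+7, north=+0); A at (east=6, north=2).
Therefore A relative to D: (east=6, north=2).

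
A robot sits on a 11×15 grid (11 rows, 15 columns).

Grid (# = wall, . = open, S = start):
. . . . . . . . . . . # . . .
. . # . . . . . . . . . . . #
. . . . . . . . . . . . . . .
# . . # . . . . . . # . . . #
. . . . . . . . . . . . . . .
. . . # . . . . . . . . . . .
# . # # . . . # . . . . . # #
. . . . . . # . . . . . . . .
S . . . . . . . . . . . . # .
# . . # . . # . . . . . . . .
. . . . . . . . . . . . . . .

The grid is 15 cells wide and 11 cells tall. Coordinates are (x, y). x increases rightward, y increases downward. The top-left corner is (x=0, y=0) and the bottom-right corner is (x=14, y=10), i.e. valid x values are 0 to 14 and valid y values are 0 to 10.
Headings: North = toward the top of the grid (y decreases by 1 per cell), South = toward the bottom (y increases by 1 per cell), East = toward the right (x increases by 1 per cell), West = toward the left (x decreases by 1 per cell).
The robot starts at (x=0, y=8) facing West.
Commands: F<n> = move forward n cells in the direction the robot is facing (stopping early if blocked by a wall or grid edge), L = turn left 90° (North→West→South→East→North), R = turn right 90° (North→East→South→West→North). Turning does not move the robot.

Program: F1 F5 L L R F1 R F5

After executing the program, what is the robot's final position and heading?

Start: (x=0, y=8), facing West
  F1: move forward 0/1 (blocked), now at (x=0, y=8)
  F5: move forward 0/5 (blocked), now at (x=0, y=8)
  L: turn left, now facing South
  L: turn left, now facing East
  R: turn right, now facing South
  F1: move forward 0/1 (blocked), now at (x=0, y=8)
  R: turn right, now facing West
  F5: move forward 0/5 (blocked), now at (x=0, y=8)
Final: (x=0, y=8), facing West

Answer: Final position: (x=0, y=8), facing West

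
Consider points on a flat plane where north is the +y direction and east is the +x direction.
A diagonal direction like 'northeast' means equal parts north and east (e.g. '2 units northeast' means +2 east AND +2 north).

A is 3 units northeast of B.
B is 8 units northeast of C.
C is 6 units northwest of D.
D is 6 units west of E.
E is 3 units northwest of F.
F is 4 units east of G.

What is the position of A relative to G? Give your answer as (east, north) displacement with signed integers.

Answer: A is at (east=0, north=20) relative to G.

Derivation:
Place G at the origin (east=0, north=0).
  F is 4 units east of G: delta (east=+4, north=+0); F at (east=4, north=0).
  E is 3 units northwest of F: delta (east=-3, north=+3); E at (east=1, north=3).
  D is 6 units west of E: delta (east=-6, north=+0); D at (east=-5, north=3).
  C is 6 units northwest of D: delta (east=-6, north=+6); C at (east=-11, north=9).
  B is 8 units northeast of C: delta (east=+8, north=+8); B at (east=-3, north=17).
  A is 3 units northeast of B: delta (east=+3, north=+3); A at (east=0, north=20).
Therefore A relative to G: (east=0, north=20).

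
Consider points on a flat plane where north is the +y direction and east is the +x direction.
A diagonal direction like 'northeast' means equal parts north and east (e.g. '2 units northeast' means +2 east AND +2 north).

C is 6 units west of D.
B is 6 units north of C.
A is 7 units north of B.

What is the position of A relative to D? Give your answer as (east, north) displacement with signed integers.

Place D at the origin (east=0, north=0).
  C is 6 units west of D: delta (east=-6, north=+0); C at (east=-6, north=0).
  B is 6 units north of C: delta (east=+0, north=+6); B at (east=-6, north=6).
  A is 7 units north of B: delta (east=+0, north=+7); A at (east=-6, north=13).
Therefore A relative to D: (east=-6, north=13).

Answer: A is at (east=-6, north=13) relative to D.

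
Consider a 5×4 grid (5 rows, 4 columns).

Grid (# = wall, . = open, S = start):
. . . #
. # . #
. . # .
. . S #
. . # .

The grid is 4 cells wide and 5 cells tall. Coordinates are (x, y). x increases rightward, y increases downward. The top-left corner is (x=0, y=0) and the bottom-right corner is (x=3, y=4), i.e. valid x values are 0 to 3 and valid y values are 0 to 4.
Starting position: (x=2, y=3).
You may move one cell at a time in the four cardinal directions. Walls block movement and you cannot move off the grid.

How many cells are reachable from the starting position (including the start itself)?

BFS flood-fill from (x=2, y=3):
  Distance 0: (x=2, y=3)
  Distance 1: (x=1, y=3)
  Distance 2: (x=1, y=2), (x=0, y=3), (x=1, y=4)
  Distance 3: (x=0, y=2), (x=0, y=4)
  Distance 4: (x=0, y=1)
  Distance 5: (x=0, y=0)
  Distance 6: (x=1, y=0)
  Distance 7: (x=2, y=0)
  Distance 8: (x=2, y=1)
Total reachable: 12 (grid has 14 open cells total)

Answer: Reachable cells: 12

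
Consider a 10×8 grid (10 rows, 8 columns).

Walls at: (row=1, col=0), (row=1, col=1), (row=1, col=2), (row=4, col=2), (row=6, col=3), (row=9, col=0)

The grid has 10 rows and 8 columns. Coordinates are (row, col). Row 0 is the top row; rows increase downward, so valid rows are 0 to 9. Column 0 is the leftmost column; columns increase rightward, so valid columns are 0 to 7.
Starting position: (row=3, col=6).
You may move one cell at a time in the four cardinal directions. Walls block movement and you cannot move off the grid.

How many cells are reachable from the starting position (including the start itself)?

BFS flood-fill from (row=3, col=6):
  Distance 0: (row=3, col=6)
  Distance 1: (row=2, col=6), (row=3, col=5), (row=3, col=7), (row=4, col=6)
  Distance 2: (row=1, col=6), (row=2, col=5), (row=2, col=7), (row=3, col=4), (row=4, col=5), (row=4, col=7), (row=5, col=6)
  Distance 3: (row=0, col=6), (row=1, col=5), (row=1, col=7), (row=2, col=4), (row=3, col=3), (row=4, col=4), (row=5, col=5), (row=5, col=7), (row=6, col=6)
  Distance 4: (row=0, col=5), (row=0, col=7), (row=1, col=4), (row=2, col=3), (row=3, col=2), (row=4, col=3), (row=5, col=4), (row=6, col=5), (row=6, col=7), (row=7, col=6)
  Distance 5: (row=0, col=4), (row=1, col=3), (row=2, col=2), (row=3, col=1), (row=5, col=3), (row=6, col=4), (row=7, col=5), (row=7, col=7), (row=8, col=6)
  Distance 6: (row=0, col=3), (row=2, col=1), (row=3, col=0), (row=4, col=1), (row=5, col=2), (row=7, col=4), (row=8, col=5), (row=8, col=7), (row=9, col=6)
  Distance 7: (row=0, col=2), (row=2, col=0), (row=4, col=0), (row=5, col=1), (row=6, col=2), (row=7, col=3), (row=8, col=4), (row=9, col=5), (row=9, col=7)
  Distance 8: (row=0, col=1), (row=5, col=0), (row=6, col=1), (row=7, col=2), (row=8, col=3), (row=9, col=4)
  Distance 9: (row=0, col=0), (row=6, col=0), (row=7, col=1), (row=8, col=2), (row=9, col=3)
  Distance 10: (row=7, col=0), (row=8, col=1), (row=9, col=2)
  Distance 11: (row=8, col=0), (row=9, col=1)
Total reachable: 74 (grid has 74 open cells total)

Answer: Reachable cells: 74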